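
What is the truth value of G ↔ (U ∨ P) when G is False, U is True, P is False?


G = False, U = True, P = False
Step 1: U ∨ P = True OR False = True
Step 2: G ↔ (True): true when both sides have same truth value.
Result: False ↔ True = False

False


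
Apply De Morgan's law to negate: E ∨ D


De Morgan's law: ¬(P ∨ Q) ≡ ¬P ∧ ¬Q
¬(E ∨ D) = ¬E ∧ ¬D

¬E ∧ ¬D


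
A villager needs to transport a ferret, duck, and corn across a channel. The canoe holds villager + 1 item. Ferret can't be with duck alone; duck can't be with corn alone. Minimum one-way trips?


1. villager+duck → 2. villager ← 3. villager+ferret → 4. villager+duck ← 5. villager+corn → 6. villager ← 7. villager+duck →
Minimum trips = 7

7


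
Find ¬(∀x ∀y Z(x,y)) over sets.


Original: ∀x ∀y Z(x,y)
Rule: ¬∀→∃, ¬∃→∀, negate predicate.
Negation: ∃x ∃y ¬Z(x,y)

∃x ∃y ¬Z(x,y)


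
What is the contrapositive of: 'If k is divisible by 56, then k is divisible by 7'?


Original: If k is divisible by 56, then k is divisible by 7
Contrapositive: If ¬Q, then ¬P
Negate Q: not (k is divisible by 7)
Negate P: not (k is divisible by 56)

If not (k is divisible by 7), then not (k is divisible by 56).


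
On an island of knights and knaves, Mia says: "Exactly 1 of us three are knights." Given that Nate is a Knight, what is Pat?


Mia claims exactly 1 knights among Mia, Nate, Pat.
Given: Nate is a Knight.

Case 1: Mia is a Knight (tells truth)
  Then exactly 1 of the three are knights.
  Counting Mia, Nate: 2 knight(s) so far. Need -1 more → impossible.
Case 2: Mia is a Knave (lies)
  Then the count is NOT 1.
  If Pat = Knave, count = 1 = 1 → claim would be true, contradicts lie.
  If Pat = Knight, count = 2 ≠ 1 → lie confirmed ✓

Pat is a Knight.

Knight


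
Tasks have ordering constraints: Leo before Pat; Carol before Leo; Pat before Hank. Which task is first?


Constraints: Leo before Pat; Carol before Leo; Pat before Hank
The first task can have nothing scheduled before it, so it must never appear on the right of a 'before'.
Tasks appearing after some 'before': Pat, Leo, Hank.
The only task not in that list is Carol → it is first.

Carol


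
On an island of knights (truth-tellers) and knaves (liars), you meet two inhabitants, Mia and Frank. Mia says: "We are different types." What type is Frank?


Mia says: "We are different types."
Case 1: Mia is a Knight (truth-teller)
  Statement is true → they ARE different → Frank is a Knave
Case 2: Mia is a Knave (liar)
  Statement is false → they are NOT different → Frank is a Knave
In both cases, Frank is a Knave.

Knave


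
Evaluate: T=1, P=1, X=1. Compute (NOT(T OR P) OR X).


T OR P = 1
NOT(1) = 0
0 OR 1 = 1

1


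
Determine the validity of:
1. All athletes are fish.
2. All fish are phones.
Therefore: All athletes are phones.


Premise 1: All athletes are fish.
Premise 2: All fish are phones.
Conclusion: All athletes are phones.
Barbara syllogism (AAA-1): All A are B, All B are C → All A are C.
Middle term (fish) distributed in premise 2.

Valid


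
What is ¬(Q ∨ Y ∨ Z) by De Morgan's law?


De Morgan's law: ¬(P ∨ Q ∨ R) ≡ ¬P ∧ ¬Q ∧ ¬R
¬(Q ∨ Y ∨ Z) = ¬Q ∧ ¬Y ∧ ¬Z

¬Q ∧ ¬Y ∧ ¬Z


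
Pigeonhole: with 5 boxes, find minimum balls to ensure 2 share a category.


Pigeonhole: to guarantee k in one of n categories, need (k-1)×n + 1.
k = 2, n = 5
Minimum = (2-1) × 5 + 1 = 1 × 5 + 1

6


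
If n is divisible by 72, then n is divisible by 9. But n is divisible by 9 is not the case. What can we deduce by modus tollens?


Modus tollens: P → Q, ¬Q ⊢ ¬P
P: n is divisible by 72
Q: n is divisible by 9
We have P → Q and Q is false.
By modus tollens, P must be false.

It is not the case that n is divisible by 72


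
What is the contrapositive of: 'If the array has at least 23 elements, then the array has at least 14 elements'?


Original: If the array has at least 23 elements, then the array has at least 14 elements
Contrapositive: If ¬Q, then ¬P
Negate Q: not (the array has at least 14 elements)
Negate P: not (the array has at least 23 elements)

If not (the array has at least 14 elements), then not (the array has at least 23 elements).


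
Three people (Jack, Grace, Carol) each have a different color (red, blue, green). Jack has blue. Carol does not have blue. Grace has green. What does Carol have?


From clues:
  Grace → green
  Jack → blue
By elimination, Carol gets the remaining.

red


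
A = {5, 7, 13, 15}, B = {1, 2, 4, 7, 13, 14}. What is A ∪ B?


A = {5, 7, 13, 15}
B = {1, 2, 4, 7, 13, 14}
Operation: union
All elements combined: 1, 2, 4, 5, 7, 13, 14, 15

{1, 2, 4, 5, 7, 13, 14, 15}


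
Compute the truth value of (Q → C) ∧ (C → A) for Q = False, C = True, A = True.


Q = False, C = True, A = True
Step 1: Q → C is false only when Q=True and C=False. Result: True
Step 2: C → A is false only when C=True and A=False. Result: True
Step 3: True ∧ True = True

True


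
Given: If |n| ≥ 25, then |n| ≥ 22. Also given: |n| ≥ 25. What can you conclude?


Modus ponens: P → Q, P ⊢ Q
P: |n| ≥ 25
Q: |n| ≥ 22
We have P → Q and P is true.
By modus ponens, Q must be true.

|n| ≥ 22


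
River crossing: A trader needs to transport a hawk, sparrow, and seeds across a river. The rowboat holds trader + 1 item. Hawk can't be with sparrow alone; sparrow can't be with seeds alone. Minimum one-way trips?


1. trader+sparrow → 2. trader ← 3. trader+hawk → 4. trader+sparrow ← 5. trader+seeds → 6. trader ← 7. trader+sparrow →
Minimum trips = 7

7


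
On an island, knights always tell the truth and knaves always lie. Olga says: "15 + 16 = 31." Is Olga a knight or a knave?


Statement: "15 + 16 = 31."
Actual: 15 + 16 = 31
Claimed: 31
Statement is TRUE → Olga tells the truth → Knight

Knight


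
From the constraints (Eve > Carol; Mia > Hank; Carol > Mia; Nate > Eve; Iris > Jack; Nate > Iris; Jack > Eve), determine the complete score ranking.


Constraints: Eve > Carol; Mia > Hank; Carol > Mia; Nate > Eve; Iris > Jack; Nate > Iris; Jack > Eve
Method: at each step, the next-highest is the one remaining person who never appears on the smaller side of a constraint between remaining people.
  Step 1: remaining {Iris, Nate, Carol, Hank, Jack, Eve, Mia}; on the smaller side: {Iris, Carol, Hank, Jack, Eve, Mia} → Nate is next (Nate > Eve; Nate > Iris).
  Step 2: remaining {Iris, Carol, Hank, Jack, Eve, Mia}; on the smaller side: {Carol, Hank, Jack, Eve, Mia} → Iris is next (Iris > Jack).
  Step 3: remaining {Carol, Hank, Jack, Eve, Mia}; on the smaller side: {Carol, Hank, Eve, Mia} → Jack is next (Jack > Eve).
  Step 4: remaining {Carol, Hank, Eve, Mia}; on the smaller side: {Carol, Hank, Mia} → Eve is next (Eve > Carol).
  Step 5: remaining {Carol, Hank, Mia}; on the smaller side: {Hank, Mia} → Carol is next (Carol > Mia).
  Step 6: remaining {Hank, Mia}; on the smaller side: {Hank} → Mia is next (Mia > Hank).
  Step 7: only Hank remains → lowest.
Final ranking (highest to lowest):

Nate > Iris > Jack > Eve > Carol > Mia > Hank


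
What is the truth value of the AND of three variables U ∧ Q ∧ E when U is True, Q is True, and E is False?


U = True, Q = True, E = False
Step 1: U ∧ Q = True AND True = True
Step 2: (True) ∧ E = (True) AND False = False
AND is true only when ALL operands are true.

False


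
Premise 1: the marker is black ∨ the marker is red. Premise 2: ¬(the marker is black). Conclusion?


Disjunctive syllogism: P ∨ Q, ¬P ⊢ Q
Disjunction: the marker is black ∨ the marker is red
We know it is not the case that the marker is black.
By disjunctive syllogism, the other disjunct must be true.

The marker is red


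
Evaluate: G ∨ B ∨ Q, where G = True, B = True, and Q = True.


G = True, B = True, Q = True
Step 1: G ∨ B = True OR True = True
Step 2: True ∨ Q = True OR True = True
OR is true when at least one operand is true.

True


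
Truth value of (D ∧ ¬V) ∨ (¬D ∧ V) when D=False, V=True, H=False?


D = False, V = True, H = False
Expression: (D ∧ ¬V) ∨ (¬D ∧ V)
Step 1: ¬V = NOT True = False
Step 2: D ∧ ¬V = False AND False = False
Step 3: ¬D = NOT False = True
Step 4: ¬D ∧ V = True AND True = True
Step 5: (False) ∨ (True) = False OR True = True

True


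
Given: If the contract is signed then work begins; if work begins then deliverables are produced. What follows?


Hypothetical syllogism: P → Q, Q → R ⊢ P → R
Premise 1: the contract is signed → work begins
Premise 2: work begins → deliverables are produced
Chain the implications: the middle term (work begins) links the two.
Conclusion: If the contract is signed, then deliverables are produced.

If the contract is signed, then deliverables are produced.


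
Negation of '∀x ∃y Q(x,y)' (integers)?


Original: ∀x ∃y Q(x,y)
Rule: ¬∀→∃, ¬∃→∀, negate predicate.
Negation: ∃x ∀y ¬Q(x,y)

∃x ∀y ¬Q(x,y)


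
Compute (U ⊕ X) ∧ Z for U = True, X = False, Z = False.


U = True, X = False, Z = False
Step 1: U ⊕ X = True XOR False = True
Step 2: True ∧ Z = True AND False = False
XOR true when exactly one of U,X is true; then AND with Z.

False


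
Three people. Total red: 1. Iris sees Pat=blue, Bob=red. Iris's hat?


Total red = 1, seen red = 1
Own red = 1 - 1 = 0
Iris's hat is blue.

blue


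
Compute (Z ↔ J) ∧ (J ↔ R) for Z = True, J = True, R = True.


Z = True, J = True, R = True
Step 1: Z ↔ J is true when Z and J have the same value. Result: True
Step 2: J ↔ R is true when J and R have the same value. Result: True
Step 3: True ∧ True = True

True


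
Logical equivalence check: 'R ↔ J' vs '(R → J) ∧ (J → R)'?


Expression 1: R ↔ J
Expression 2: (R → J) ∧ (J → R)
Truth table (R J | Expr1 Expr2):
  T T |   T     T
  T F |   F     F
  F T |   F     F
  F F |   T     T
All 4 rows agree, so the expressions are logically equivalent.

Yes


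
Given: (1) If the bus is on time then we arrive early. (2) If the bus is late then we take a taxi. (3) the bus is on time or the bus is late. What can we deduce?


Constructive dilemma: (P → Q) ∧ (R → S), P ∨ R ⊢ Q ∨ S
Premise 1: the bus is on time → we arrive early
Premise 2: the bus is late → we take a taxi
Premise 3: the bus is on time ∨ the bus is late
Case 1: Assuming the bus is on time, then by Premise 1, we arrive early.
Case 2: Assuming the bus is late, then by Premise 2, we take a taxi.
Since one of the bus is on time or the bus is late must hold, we get we arrive early or we take a taxi.

We arrive early or we take a taxi.


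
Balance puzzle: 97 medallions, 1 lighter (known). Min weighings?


Each weighing has 3 outcomes (left heavy / balance / right heavy), so k weighings distinguish at most 3^k cases; splitting into three near-equal groups achieves this.
Need 3^k ≥ 97: 3^4 = 81 < 97 ≤ 3^5 = 243
k = ⌈log₃(97)⌉ = 5

5


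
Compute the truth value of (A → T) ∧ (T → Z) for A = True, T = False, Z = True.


A = True, T = False, Z = True
Step 1: A → T is false only when A=True and T=False. Result: False
Step 2: T → Z is false only when T=True and Z=False. Result: True
Step 3: False ∧ True = False

False


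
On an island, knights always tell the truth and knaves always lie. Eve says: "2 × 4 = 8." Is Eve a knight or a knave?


Statement: "2 × 4 = 8."
Actual: 2 × 4 = 8
Claimed: 8
Statement is TRUE → Eve tells the truth → Knight

Knight


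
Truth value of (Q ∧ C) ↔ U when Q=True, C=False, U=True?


Q = True, C = False, U = True
Expression: (Q ∧ C) ↔ U
Step 1: Q ∧ C = True AND False = False
Step 2: (False) ↔ U = (False iff True) = False

False


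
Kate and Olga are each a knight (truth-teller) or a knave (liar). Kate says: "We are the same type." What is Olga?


Kate says: "We are the same type."
Case 1: Kate is a Knight (truth-teller)
  Statement is true → they ARE the same → Olga is also a Knight
Case 2: Kate is a Knave (liar)
  Statement is false → they are NOT the same → Olga is a Knight
In both cases, Olga is a Knight.

Knight


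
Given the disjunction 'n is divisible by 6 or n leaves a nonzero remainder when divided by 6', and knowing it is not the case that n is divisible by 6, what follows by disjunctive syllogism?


Disjunctive syllogism: P ∨ Q, ¬P ⊢ Q
Disjunction: n is divisible by 6 ∨ n leaves a nonzero remainder when divided by 6
We know it is not the case that n is divisible by 6.
By disjunctive syllogism, the other disjunct must be true.

n leaves a nonzero remainder when divided by 6


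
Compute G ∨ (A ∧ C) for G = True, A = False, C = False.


G = True, A = False, C = False
Step 1: A ∧ C = False AND False = False
Step 2: G ∨ False = True OR False = True
AND evaluated first (higher precedence); then OR applied.

True


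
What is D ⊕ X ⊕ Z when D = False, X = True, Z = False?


D = False, X = True, Z = False
Step 1: D ⊕ X = False XOR True = True
Step 2: True ⊕ Z = True XOR False = True
XOR is true when an odd number of operands are true.

True


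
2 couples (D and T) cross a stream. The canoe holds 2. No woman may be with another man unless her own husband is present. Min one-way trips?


Label couples D and T.
1. WD+WT → (far: WD,WT; near: HD,HT)
2. WD ←   (far: WT; near: HD,HT,WD)
3. HD+HT → (far: HD,HT,WT; near: WD)
4. HD ←   (far: HT,WT; near: HD,WD)  — HD returns, since WD is alone on near bank
5. HD+WD → (far: all four; near: empty)
Every state respects the constraint.
Minimum trips = 5

5


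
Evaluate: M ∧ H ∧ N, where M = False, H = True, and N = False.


M = False, H = True, N = False
Step 1: M ∧ H = False AND True = False
Step 2: (False) ∧ N = (False) AND False = False
AND is true only when ALL operands are true.

False


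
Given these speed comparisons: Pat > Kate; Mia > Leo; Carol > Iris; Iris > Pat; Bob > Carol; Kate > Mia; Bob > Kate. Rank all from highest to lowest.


Constraints: Pat > Kate; Mia > Leo; Carol > Iris; Iris > Pat; Bob > Carol; Kate > Mia; Bob > Kate
Method: at each step, the next-highest is the one remaining person who never appears on the smaller side of a constraint between remaining people.
  Step 1: remaining {Iris, Leo, Pat, Bob, Carol, Kate, Mia}; on the smaller side: {Iris, Leo, Pat, Carol, Kate, Mia} → Bob is next (Bob > Carol; Bob > Kate).
  Step 2: remaining {Iris, Leo, Pat, Carol, Kate, Mia}; on the smaller side: {Iris, Leo, Pat, Kate, Mia} → Carol is next (Carol > Iris).
  Step 3: remaining {Iris, Leo, Pat, Kate, Mia}; on the smaller side: {Leo, Pat, Kate, Mia} → Iris is next (Iris > Pat).
  Step 4: remaining {Leo, Pat, Kate, Mia}; on the smaller side: {Leo, Kate, Mia} → Pat is next (Pat > Kate).
  Step 5: remaining {Leo, Kate, Mia}; on the smaller side: {Leo, Mia} → Kate is next (Kate > Mia).
  Step 6: remaining {Leo, Mia}; on the smaller side: {Leo} → Mia is next (Mia > Leo).
  Step 7: only Leo remains → lowest.
Final ranking (highest to lowest):

Bob > Carol > Iris > Pat > Kate > Mia > Leo


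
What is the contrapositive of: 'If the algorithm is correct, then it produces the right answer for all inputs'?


Original: If the algorithm is correct, then it produces the right answer for all inputs
Contrapositive: If ¬Q, then ¬P
Negate Q: not (it produces the right answer for all inputs)
Negate P: not (the algorithm is correct)

If not (it produces the right answer for all inputs), then not (the algorithm is correct).


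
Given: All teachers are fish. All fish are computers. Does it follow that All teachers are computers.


Premise 1: All teachers are fish.
Premise 2: All fish are computers.
Conclusion: All teachers are computers.
Barbara syllogism (AAA-1): All A are B, All B are C → All A are C.
Middle term (fish) distributed in premise 2.

Valid


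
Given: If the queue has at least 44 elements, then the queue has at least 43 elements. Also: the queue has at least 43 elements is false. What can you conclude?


Modus tollens: P → Q, ¬Q ⊢ ¬P
P: the queue has at least 44 elements
Q: the queue has at least 43 elements
We have P → Q and Q is false.
By modus tollens, P must be false.

It is not the case that the queue has at least 44 elements


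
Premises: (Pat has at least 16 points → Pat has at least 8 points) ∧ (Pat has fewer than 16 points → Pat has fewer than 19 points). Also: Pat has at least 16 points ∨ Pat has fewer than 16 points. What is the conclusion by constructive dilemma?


Constructive dilemma: (P → Q) ∧ (R → S), P ∨ R ⊢ Q ∨ S
Premise 1: Pat has at least 16 points → Pat has at least 8 points
Premise 2: Pat has fewer than 16 points → Pat has fewer than 19 points
Premise 3: Pat has at least 16 points ∨ Pat has fewer than 16 points
Case 1: Assuming Pat has at least 16 points, then by Premise 1, Pat has at least 8 points.
Case 2: Assuming Pat has fewer than 16 points, then by Premise 2, Pat has fewer than 19 points.
Since one of Pat has at least 16 points or Pat has fewer than 16 points must hold, we get Pat has at least 8 points or Pat has fewer than 19 points.

Pat has at least 8 points or Pat has fewer than 19 points.


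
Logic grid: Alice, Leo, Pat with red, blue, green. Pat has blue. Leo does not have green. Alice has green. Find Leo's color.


From clues:
  Pat → blue
  Alice → green
By elimination, Leo gets the remaining.

red


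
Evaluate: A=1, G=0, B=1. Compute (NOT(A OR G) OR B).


A OR G = 1
NOT(1) = 0
0 OR 1 = 1

1


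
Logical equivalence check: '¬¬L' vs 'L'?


Expression 1: ¬¬L
Expression 2: L
Truth table (L | Expr1 Expr2):
  T |   T     T
  F |   F     F
All 2 rows agree, so the expressions are logically equivalent.

Yes


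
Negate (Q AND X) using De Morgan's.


De Morgan's law: ¬(P ∧ Q) ≡ ¬P ∨ ¬Q
¬(Q ∧ X) = ¬Q ∨ ¬X

¬Q ∨ ¬X


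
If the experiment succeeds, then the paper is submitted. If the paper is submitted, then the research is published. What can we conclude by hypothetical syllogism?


Hypothetical syllogism: P → Q, Q → R ⊢ P → R
Premise 1: the experiment succeeds → the paper is submitted
Premise 2: the paper is submitted → the research is published
Chain the implications: the middle term (the paper is submitted) links the two.
Conclusion: If the experiment succeeds, then the research is published.

If the experiment succeeds, then the research is published.


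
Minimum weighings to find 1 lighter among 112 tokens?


Each weighing has 3 outcomes (left heavy / balance / right heavy), so k weighings distinguish at most 3^k cases; splitting into three near-equal groups achieves this.
Need 3^k ≥ 112: 3^4 = 81 < 112 ≤ 3^5 = 243
k = ⌈log₃(112)⌉ = 5

5


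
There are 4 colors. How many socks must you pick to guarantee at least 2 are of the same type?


Pigeonhole: to guarantee k in one of n categories, need (k-1)×n + 1.
k = 2, n = 4
Minimum = (2-1) × 4 + 1 = 1 × 4 + 1

5


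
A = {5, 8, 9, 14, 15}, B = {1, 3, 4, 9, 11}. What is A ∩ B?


A = {5, 8, 9, 14, 15}
B = {1, 3, 4, 9, 11}
Operation: intersection
Elements in both: 9

{9}


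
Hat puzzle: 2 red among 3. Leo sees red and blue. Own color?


Total red = 2, seen red = 1
Own red = 2 - 1 = 1
Leo's hat is red.

red


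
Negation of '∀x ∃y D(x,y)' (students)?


Original: ∀x ∃y D(x,y)
Rule: ¬∀→∃, ¬∃→∀, negate predicate.
Negation: ∃x ∀y ¬D(x,y)

∃x ∀y ¬D(x,y)


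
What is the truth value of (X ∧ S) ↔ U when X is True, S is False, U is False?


X = True, S = False, U = False
Step 1: X ∧ S = True AND False = False
Step 2: (False) ↔ U: true when both sides have same truth value.
Result: False ↔ False = True

True


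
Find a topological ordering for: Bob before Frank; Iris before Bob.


Constraints: Bob before Frank; Iris before Bob
Method: repeatedly schedule the remaining task that has no remaining task required before it.
  Step 1: remaining {Frank, Bob, Iris}; every task except Iris still has a predecessor pending → schedule Iris.
  Step 2: remaining {Frank, Bob}; every task except Bob still has a predecessor pending → schedule Bob.
  Step 3: only Frank remains → schedule Frank.
Resulting order:

Iris → Bob → Frank


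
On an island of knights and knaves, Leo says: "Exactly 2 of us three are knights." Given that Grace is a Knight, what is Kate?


Leo claims exactly 2 knights among Leo, Grace, Kate.
Given: Grace is a Knight.

Case 1: Leo is a Knight (tells truth)
  Then exactly 2 of the three are knights.
  Counting Leo, Grace: 2 knight(s) so far. Need 0 more → Kate = Knave.
Case 2: Leo is a Knave (lies)
  Then the count is NOT 2.
  If Kate = Knight, count = 2 = 2 → claim would be true, contradicts lie.
  If Kate = Knave, count = 1 ≠ 2 → lie confirmed ✓

Kate is a Knave.

Knave


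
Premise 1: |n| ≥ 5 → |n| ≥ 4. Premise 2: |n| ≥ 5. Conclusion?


Modus ponens: P → Q, P ⊢ Q
P: |n| ≥ 5
Q: |n| ≥ 4
We have P → Q and P is true.
By modus ponens, Q must be true.

|n| ≥ 4


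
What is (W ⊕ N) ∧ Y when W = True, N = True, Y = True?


W = True, N = True, Y = True
Step 1: W ⊕ N = True XOR True = False
Step 2: False ∧ Y = False AND True = False
XOR true when exactly one of W,N is true; then AND with Y.

False


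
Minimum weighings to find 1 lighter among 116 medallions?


Each weighing has 3 outcomes (left heavy / balance / right heavy), so k weighings distinguish at most 3^k cases; splitting into three near-equal groups achieves this.
Need 3^k ≥ 116: 3^4 = 81 < 116 ≤ 3^5 = 243
k = ⌈log₃(116)⌉ = 5

5


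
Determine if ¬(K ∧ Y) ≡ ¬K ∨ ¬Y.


Expression 1: ¬(K ∧ Y)
Expression 2: ¬K ∨ ¬Y
Truth table (K Y | Expr1 Expr2):
  T T |   F     F
  T F |   T     T
  F T |   T     T
  F F |   T     T
All 4 rows agree, so the expressions are logically equivalent.

Yes


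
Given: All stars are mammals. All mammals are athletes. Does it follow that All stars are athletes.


Premise 1: All stars are mammals.
Premise 2: All mammals are athletes.
Conclusion: All stars are athletes.
Barbara syllogism (AAA-1): All A are B, All B are C → All A are C.
Middle term (mammals) distributed in premise 2.

Valid


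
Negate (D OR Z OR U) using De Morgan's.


De Morgan's law: ¬(P ∨ Q ∨ R) ≡ ¬P ∧ ¬Q ∧ ¬R
¬(D ∨ Z ∨ U) = ¬D ∧ ¬Z ∧ ¬U

¬D ∧ ¬Z ∧ ¬U


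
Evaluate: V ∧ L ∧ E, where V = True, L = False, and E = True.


V = True, L = False, E = True
Step 1: V ∧ L = True AND False = False
Step 2: (False) ∧ E = (False) AND True = False
AND is true only when ALL operands are true.

False


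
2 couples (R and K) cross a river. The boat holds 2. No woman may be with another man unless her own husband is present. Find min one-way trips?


Label couples R and K.
1. WR+WK → (far: WR,WK; near: HR,HK)
2. WR ←   (far: WK; near: HR,HK,WR)
3. HR+HK → (far: HR,HK,WK; near: WR)
4. HR ←   (far: HK,WK; near: HR,WR)  — HR returns, since WR is alone on near bank
5. HR+WR → (far: all four; near: empty)
Every state respects the constraint.
Minimum trips = 5

5


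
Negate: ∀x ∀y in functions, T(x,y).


Original: ∀x ∀y T(x,y)
Rule: ¬∀→∃, ¬∃→∀, negate predicate.
Negation: ∃x ∃y ¬T(x,y)

∃x ∃y ¬T(x,y)


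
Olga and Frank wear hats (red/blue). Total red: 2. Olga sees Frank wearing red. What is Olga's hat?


Total red = 2, Frank = red
Red accounted for: 1
Remaining for Olga: 1
Olga's hat is red.

red


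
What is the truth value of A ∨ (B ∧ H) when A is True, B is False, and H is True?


A = True, B = False, H = True
Step 1: B ∧ H = False AND True = False
Step 2: A ∨ False = True OR False = True
AND evaluated first (higher precedence); then OR applied.

True


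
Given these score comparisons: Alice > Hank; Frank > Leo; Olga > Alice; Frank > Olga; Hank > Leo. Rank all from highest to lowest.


Constraints: Alice > Hank; Frank > Leo; Olga > Alice; Frank > Olga; Hank > Leo
Method: at each step, the next-highest is the one remaining person who never appears on the smaller side of a constraint between remaining people.
  Step 1: remaining {Hank, Frank, Olga, Leo, Alice}; on the smaller side: {Hank, Olga, Leo, Alice} → Frank is next (Frank > Leo; Frank > Olga).
  Step 2: remaining {Hank, Olga, Leo, Alice}; on the smaller side: {Hank, Leo, Alice} → Olga is next (Olga > Alice).
  Step 3: remaining {Hank, Leo, Alice}; on the smaller side: {Hank, Leo} → Alice is next (Alice > Hank).
  Step 4: remaining {Hank, Leo}; on the smaller side: {Leo} → Hank is next (Hank > Leo).
  Step 5: only Leo remains → lowest.
Final ranking (highest to lowest):

Frank > Olga > Alice > Hank > Leo


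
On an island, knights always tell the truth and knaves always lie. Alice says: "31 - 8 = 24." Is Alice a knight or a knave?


Statement: "31 - 8 = 24."
Actual: 31 - 8 = 23
Claimed: 24
Statement is FALSE → Alice lies → Knave

Knave


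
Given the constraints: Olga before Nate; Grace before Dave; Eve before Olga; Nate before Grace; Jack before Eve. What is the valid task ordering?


Constraints: Olga before Nate; Grace before Dave; Eve before Olga; Nate before Grace; Jack before Eve
Method: repeatedly schedule the remaining task that has no remaining task required before it.
  Step 1: remaining {Dave, Eve, Jack, Grace, Olga, Nate}; every task except Jack still has a predecessor pending → schedule Jack.
  Step 2: remaining {Dave, Eve, Grace, Olga, Nate}; every task except Eve still has a predecessor pending → schedule Eve.
  Step 3: remaining {Dave, Grace, Olga, Nate}; every task except Olga still has a predecessor pending → schedule Olga.
  Step 4: remaining {Dave, Grace, Nate}; every task except Nate still has a predecessor pending → schedule Nate.
  Step 5: remaining {Dave, Grace}; every task except Grace still has a predecessor pending → schedule Grace.
  Step 6: only Dave remains → schedule Dave.
Resulting order:

Jack → Eve → Olga → Nate → Grace → Dave


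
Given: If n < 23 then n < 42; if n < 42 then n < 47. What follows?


Hypothetical syllogism: P → Q, Q → R ⊢ P → R
Premise 1: n < 23 → n < 42
Premise 2: n < 42 → n < 47
Chain the implications: the middle term (n < 42) links the two.
Conclusion: If n < 23, then n < 47.

If n < 23, then n < 47.


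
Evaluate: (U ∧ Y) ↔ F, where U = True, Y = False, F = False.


U = True, Y = False, F = False
Step 1: U ∧ Y = True AND False = False
Step 2: (False) ↔ F: true when both sides have same truth value.
Result: False ↔ False = True

True


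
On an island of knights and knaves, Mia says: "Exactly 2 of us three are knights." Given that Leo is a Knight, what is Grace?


Mia claims exactly 2 knights among Mia, Leo, Grace.
Given: Leo is a Knight.

Case 1: Mia is a Knight (tells truth)
  Then exactly 2 of the three are knights.
  Counting Mia, Leo: 2 knight(s) so far. Need 0 more → Grace = Knave.
Case 2: Mia is a Knave (lies)
  Then the count is NOT 2.
  If Grace = Knight, count = 2 = 2 → claim would be true, contradicts lie.
  If Grace = Knave, count = 1 ≠ 2 → lie confirmed ✓

Grace is a Knave.

Knave


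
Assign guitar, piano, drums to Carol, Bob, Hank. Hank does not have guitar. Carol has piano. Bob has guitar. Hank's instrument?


From clues:
  Carol → piano
  Bob → guitar
By elimination, Hank gets the remaining.

drums


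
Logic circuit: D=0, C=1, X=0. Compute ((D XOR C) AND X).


D XOR C = 0^1 = 1
1 AND 0 = 0

0


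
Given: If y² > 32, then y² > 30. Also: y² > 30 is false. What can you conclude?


Modus tollens: P → Q, ¬Q ⊢ ¬P
P: y² > 32
Q: y² > 30
We have P → Q and Q is false.
By modus tollens, P must be false.

It is not the case that y² > 32


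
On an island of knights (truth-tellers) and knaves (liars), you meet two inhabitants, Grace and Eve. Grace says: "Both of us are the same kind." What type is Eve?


Grace says: "Both of us are the same kind."
Case 1: Grace is a Knight (truth-teller)
  Statement is true → they ARE the same → Eve is also a Knight
Case 2: Grace is a Knave (liar)
  Statement is false → they are NOT the same → Eve is a Knight
In both cases, Eve is a Knight.

Knight


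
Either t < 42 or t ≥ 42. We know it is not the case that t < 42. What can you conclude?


Disjunctive syllogism: P ∨ Q, ¬P ⊢ Q
Disjunction: t < 42 ∨ t ≥ 42
We know it is not the case that t < 42.
By disjunctive syllogism, the other disjunct must be true.

t ≥ 42


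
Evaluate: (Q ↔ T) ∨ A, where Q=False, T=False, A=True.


Q = False, T = False, A = True
Expression: (Q ↔ T) ∨ A
Step 1: Q ↔ T = (False iff False) (true when values match) = True
Step 2: (True) ∨ A = True OR True = True

True


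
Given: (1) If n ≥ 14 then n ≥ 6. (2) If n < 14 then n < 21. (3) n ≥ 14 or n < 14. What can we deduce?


Constructive dilemma: (P → Q) ∧ (R → S), P ∨ R ⊢ Q ∨ S
Premise 1: n ≥ 14 → n ≥ 6
Premise 2: n < 14 → n < 21
Premise 3: n ≥ 14 ∨ n < 14
Case 1: Assuming n ≥ 14, then by Premise 1, n ≥ 6.
Case 2: Assuming n < 14, then by Premise 2, n < 21.
Since one of n ≥ 14 or n < 14 must hold, we get n ≥ 6 or n < 21.

n ≥ 6 or n < 21.


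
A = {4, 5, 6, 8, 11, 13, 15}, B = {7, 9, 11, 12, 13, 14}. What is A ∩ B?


A = {4, 5, 6, 8, 11, 13, 15}
B = {7, 9, 11, 12, 13, 14}
Operation: intersection
Elements in both: 11, 13

{11, 13}


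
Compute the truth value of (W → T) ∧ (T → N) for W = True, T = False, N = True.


W = True, T = False, N = True
Step 1: W → T is false only when W=True and T=False. Result: False
Step 2: T → N is false only when T=True and N=False. Result: True
Step 3: False ∧ True = False

False


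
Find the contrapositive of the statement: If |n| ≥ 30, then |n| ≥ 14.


Original: If |n| ≥ 30, then |n| ≥ 14
Contrapositive: If ¬Q, then ¬P
Negate Q: not (|n| ≥ 14)
Negate P: not (|n| ≥ 30)

If not (|n| ≥ 14), then not (|n| ≥ 30).


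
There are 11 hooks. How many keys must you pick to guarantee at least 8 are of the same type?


Pigeonhole: to guarantee k in one of n categories, need (k-1)×n + 1.
k = 8, n = 11
Minimum = (8-1) × 11 + 1 = 7 × 11 + 1

78


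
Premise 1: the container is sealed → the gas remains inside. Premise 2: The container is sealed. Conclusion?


Modus ponens: P → Q, P ⊢ Q
P: the container is sealed
Q: the gas remains inside
We have P → Q and P is true.
By modus ponens, Q must be true.

The gas remains inside


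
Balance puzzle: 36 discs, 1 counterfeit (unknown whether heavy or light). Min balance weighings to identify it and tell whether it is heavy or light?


Let n = 36. 72 possibilities (n discs × lighter/heavier); each weighing has 3 outcomes.
Bound for k weighings: say the first weighing puts j discs on each pan. If it tips, the 2j weighed discs remain suspects (each with a known direction) and k-1 weighings give 3^(k-1) outcomes; 3^(k-1) is odd, so 2j ≤ 3^(k-1) - 1. If it balances, the n - 2j unweighed discs remain with direction unknown: 2(n - 2j) ≤ 3^(k-1) - 1 by the same parity argument. Adding, n ≤ (3^(k-1) - 1) + (3^(k-1) - 1)/2 = (3^k - 3)/2, and the classical three-group strategy achieves this (3 discs in 2 weighings, 12 in 3, 39 in 4, 120 in 5).
So we need the smallest k with (3^k - 3)/2 ≥ 36.
k = 3: (3^3 - 3)/2 = 12 < 36 ✗
k = 4: (3^4 - 3)/2 = 39 ≥ 36 ✓

4


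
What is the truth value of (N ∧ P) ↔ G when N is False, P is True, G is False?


N = False, P = True, G = False
Step 1: N ∧ P = False AND True = False
Step 2: (False) ↔ G: true when both sides have same truth value.
Result: False ↔ False = True

True


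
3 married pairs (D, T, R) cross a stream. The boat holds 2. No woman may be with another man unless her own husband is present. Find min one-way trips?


Label couples D, T, R (H = husband, W = wife).
Counting alone: 6 people, the boat carries 2 and someone must bring it back, so each round trip nets at most +1 on the far side until the last crossing → at least 9 trips. The jealousy constraint makes 9 impossible; the shortest valid schedule has 11:
1. WD+WT →  (far: WD,WT; near: HD,HT,HR,WR)
2. WD ←       (far: WT; near: HD,HT,HR,WD,WR)
3. WD+WR →  (far: WD,WT,WR; near: HD,HT,HR)
4. WD ←       (far: WT,WR; near: HD,HT,HR,WD)
5. HT+HR →  (far: HT,WT,HR,WR; near: HD,WD)
6. HT+WT ←  (far: HR,WR; near: HD,WD,HT,WT)
7. HD+HT →  (far: HD,HT,HR,WR; near: WD,WT)
8. WR ←       (far: HD,HT,HR; near: WD,WT,WR)
9. WD+WT →  (far: HD,WD,HT,WT,HR; near: WR)
10. HR ←      (far: HD,WD,HT,WT; near: HR,WR)
11. HR+WR → (far: all six; near: empty)
In every state each wife is either with her husband or with no other man.
Minimum trips = 11

11


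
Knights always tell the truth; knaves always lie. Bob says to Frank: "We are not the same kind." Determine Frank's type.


Bob says: "We are not the same kind."
Case 1: Bob is a Knight (truth-teller)
  Statement is true → they ARE different → Frank is a Knave
Case 2: Bob is a Knave (liar)
  Statement is false → they are NOT different → Frank is a Knave
In both cases, Frank is a Knave.

Knave


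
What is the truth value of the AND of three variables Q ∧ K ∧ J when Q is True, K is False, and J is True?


Q = True, K = False, J = True
Step 1: Q ∧ K = True AND False = False
Step 2: (False) ∧ J = (False) AND True = False
AND is true only when ALL operands are true.

False


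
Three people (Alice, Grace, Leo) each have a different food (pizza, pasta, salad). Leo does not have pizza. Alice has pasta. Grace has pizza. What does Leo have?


From clues:
  Grace → pizza
  Alice → pasta
By elimination, Leo gets the remaining.

salad


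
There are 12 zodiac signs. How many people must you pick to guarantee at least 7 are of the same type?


Pigeonhole: to guarantee k in one of n categories, need (k-1)×n + 1.
k = 7, n = 12
Minimum = (7-1) × 12 + 1 = 6 × 12 + 1

73


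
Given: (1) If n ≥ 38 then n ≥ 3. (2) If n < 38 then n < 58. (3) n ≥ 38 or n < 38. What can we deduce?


Constructive dilemma: (P → Q) ∧ (R → S), P ∨ R ⊢ Q ∨ S
Premise 1: n ≥ 38 → n ≥ 3
Premise 2: n < 38 → n < 58
Premise 3: n ≥ 38 ∨ n < 38
Case 1: Assuming n ≥ 38, then by Premise 1, n ≥ 3.
Case 2: Assuming n < 38, then by Premise 2, n < 58.
Since one of n ≥ 38 or n < 38 must hold, we get n ≥ 3 or n < 58.

n ≥ 3 or n < 58.


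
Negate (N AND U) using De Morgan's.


De Morgan's law: ¬(P ∧ Q) ≡ ¬P ∨ ¬Q
¬(N ∧ U) = ¬N ∨ ¬U

¬N ∨ ¬U


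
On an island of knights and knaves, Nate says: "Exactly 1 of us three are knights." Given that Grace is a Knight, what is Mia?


Nate claims exactly 1 knights among Nate, Grace, Mia.
Given: Grace is a Knight.

Case 1: Nate is a Knight (tells truth)
  Then exactly 1 of the three are knights.
  Counting Nate, Grace: 2 knight(s) so far. Need -1 more → impossible.
Case 2: Nate is a Knave (lies)
  Then the count is NOT 1.
  If Mia = Knave, count = 1 = 1 → claim would be true, contradicts lie.
  If Mia = Knight, count = 2 ≠ 1 → lie confirmed ✓

Mia is a Knight.

Knight


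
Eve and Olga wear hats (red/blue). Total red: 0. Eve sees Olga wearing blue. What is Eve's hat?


Total red = 0, Olga = blue
Red accounted for: 0
Remaining for Eve: 0
Eve's hat is blue.

blue


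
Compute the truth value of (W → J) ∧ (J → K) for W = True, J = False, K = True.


W = True, J = False, K = True
Step 1: W → J is false only when W=True and J=False. Result: False
Step 2: J → K is false only when J=True and K=False. Result: True
Step 3: False ∧ True = False

False


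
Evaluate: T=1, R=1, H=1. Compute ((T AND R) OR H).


T AND R = 1&1 = 1
1 OR 1 = 1

1


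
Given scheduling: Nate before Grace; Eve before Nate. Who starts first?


Constraints: Nate before Grace; Eve before Nate
The first task can have nothing scheduled before it, so it must never appear on the right of a 'before'.
Tasks appearing after some 'before': Grace, Nate.
The only task not in that list is Eve → it is first.

Eve


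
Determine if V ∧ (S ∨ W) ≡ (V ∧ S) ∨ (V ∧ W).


Expression 1: V ∧ (S ∨ W)
Expression 2: (V ∧ S) ∨ (V ∧ W)
Truth table (V S W | Expr1 Expr2):
  T T T |   T     T
  T T F |   T     T
  T F T |   T     T
  T F F |   F     F
  F T T |   F     F
  F T F |   F     F
  F F T |   F     F
  F F F |   F     F
All 8 rows agree, so the expressions are logically equivalent.

Yes


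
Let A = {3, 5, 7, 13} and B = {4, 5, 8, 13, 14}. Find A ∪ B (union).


A = {3, 5, 7, 13}
B = {4, 5, 8, 13, 14}
Operation: union
All elements combined: 3, 4, 5, 7, 8, 13, 14

{3, 4, 5, 7, 8, 13, 14}


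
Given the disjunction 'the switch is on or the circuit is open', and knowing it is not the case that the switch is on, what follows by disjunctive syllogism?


Disjunctive syllogism: P ∨ Q, ¬P ⊢ Q
Disjunction: the switch is on ∨ the circuit is open
We know it is not the case that the switch is on.
By disjunctive syllogism, the other disjunct must be true.

The circuit is open


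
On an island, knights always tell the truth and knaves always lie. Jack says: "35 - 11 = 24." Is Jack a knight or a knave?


Statement: "35 - 11 = 24."
Actual: 35 - 11 = 24
Claimed: 24
Statement is TRUE → Jack tells the truth → Knight

Knight


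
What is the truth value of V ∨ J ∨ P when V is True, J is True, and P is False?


V = True, J = True, P = False
Step 1: V ∨ J = True OR True = True
Step 2: True ∨ P = True OR False = True
OR is true when at least one operand is true.

True


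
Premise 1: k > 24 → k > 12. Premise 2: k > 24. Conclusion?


Modus ponens: P → Q, P ⊢ Q
P: k > 24
Q: k > 12
We have P → Q and P is true.
By modus ponens, Q must be true.

k > 12


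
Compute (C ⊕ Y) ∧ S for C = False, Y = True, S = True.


C = False, Y = True, S = True
Step 1: C ⊕ Y = False XOR True = True
Step 2: True ∧ S = True AND True = True
XOR true when exactly one of C,Y is true; then AND with S.

True


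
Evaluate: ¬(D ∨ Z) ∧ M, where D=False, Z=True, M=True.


D = False, Z = True, M = True
Expression: ¬(D ∨ Z) ∧ M
Step 1: D ∨ Z = False OR True = True
Step 2: ¬(D ∨ Z) = NOT True = False
Step 3: (False) ∧ M = False AND True = False

False


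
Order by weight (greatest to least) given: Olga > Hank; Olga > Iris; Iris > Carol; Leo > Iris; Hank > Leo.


Constraints: Olga > Hank; Olga > Iris; Iris > Carol; Leo > Iris; Hank > Leo
Method: at each step, the next-highest is the one remaining person who never appears on the smaller side of a constraint between remaining people.
  Step 1: remaining {Carol, Leo, Iris, Hank, Olga}; on the smaller side: {Carol, Leo, Iris, Hank} → Olga is next (Olga > Hank; Olga > Iris).
  Step 2: remaining {Carol, Leo, Iris, Hank}; on the smaller side: {Carol, Leo, Iris} → Hank is next (Hank > Leo).
  Step 3: remaining {Carol, Leo, Iris}; on the smaller side: {Carol, Iris} → Leo is next (Leo > Iris).
  Step 4: remaining {Carol, Iris}; on the smaller side: {Carol} → Iris is next (Iris > Carol).
  Step 5: only Carol remains → lowest.
Final ranking (highest to lowest):

Olga > Hank > Leo > Iris > Carol


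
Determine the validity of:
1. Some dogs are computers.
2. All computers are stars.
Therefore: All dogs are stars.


Premise 1: Some dogs are computers.
Premise 2: All computers are stars.
Conclusion: All dogs are stars.
Fallacy: illicit minor. The minor term (dogs) is distributed in the conclusion ('All dogs ...') but undistributed in its premise ('Some dogs are computers' doesn't cover all dogs).
Only 'Some dogs are stars' follows, not 'All'.

Invalid


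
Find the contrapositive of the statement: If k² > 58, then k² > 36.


Original: If k² > 58, then k² > 36
Contrapositive: If ¬Q, then ¬P
Negate Q: not (k² > 36)
Negate P: not (k² > 58)

If not (k² > 36), then not (k² > 58).
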